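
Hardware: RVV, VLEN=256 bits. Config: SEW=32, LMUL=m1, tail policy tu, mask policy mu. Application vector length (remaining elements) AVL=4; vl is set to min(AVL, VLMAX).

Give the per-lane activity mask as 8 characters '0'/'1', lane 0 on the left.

predicate = 11110000

lanes per group: 256·1/32 = 8
vl ← min(4, 8) = 4
bits (lane 0 leftmost): 11110000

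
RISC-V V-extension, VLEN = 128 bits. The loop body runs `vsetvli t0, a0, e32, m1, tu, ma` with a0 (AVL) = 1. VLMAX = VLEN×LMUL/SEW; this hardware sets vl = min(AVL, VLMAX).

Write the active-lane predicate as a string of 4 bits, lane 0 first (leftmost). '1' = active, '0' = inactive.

lanes per group: 128·1/32 = 4
vl = min(AVL, VLMAX) = min(1, 4) = 1
bits (lane 0 leftmost): 1000

predicate = 1000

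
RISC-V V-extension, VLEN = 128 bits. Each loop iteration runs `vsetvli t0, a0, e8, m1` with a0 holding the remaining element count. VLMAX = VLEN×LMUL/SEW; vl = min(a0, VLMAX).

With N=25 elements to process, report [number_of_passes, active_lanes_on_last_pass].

lanes per group: 128·1/8 = 16
N=25: ⌈25/16⌉ = 2 iters; last vl = 25 − 1×16 = 9

[iterations, last_vl] = [2, 9]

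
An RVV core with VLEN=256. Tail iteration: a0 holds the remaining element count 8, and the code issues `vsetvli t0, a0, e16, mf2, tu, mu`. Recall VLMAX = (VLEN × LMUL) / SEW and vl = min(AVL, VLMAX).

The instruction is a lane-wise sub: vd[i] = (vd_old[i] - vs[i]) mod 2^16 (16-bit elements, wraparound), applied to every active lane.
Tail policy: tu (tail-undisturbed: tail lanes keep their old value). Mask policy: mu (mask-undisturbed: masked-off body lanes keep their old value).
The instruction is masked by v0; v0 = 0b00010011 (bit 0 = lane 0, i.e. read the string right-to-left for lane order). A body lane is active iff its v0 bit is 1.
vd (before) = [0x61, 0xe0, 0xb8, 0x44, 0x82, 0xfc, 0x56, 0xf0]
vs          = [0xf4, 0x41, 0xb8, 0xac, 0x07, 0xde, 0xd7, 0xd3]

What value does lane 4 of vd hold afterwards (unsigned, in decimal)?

lanes per group: 256·1/2/16 = 8
AVL=8 ≤ VLMAX=8, so vl = 8
vd[0] sub(0x61,0xf4) -> 0xff6d
vd[1] sub(0xe0,0x41) -> 0x9f
vd[2] mask-off/keep -> 0xb8
vd[3] mask-off/keep -> 0x44
vd[4] sub(0x82,0x07) -> 0x7b
vd[5] mask-off/keep -> 0xfc
vd[6] mask-off/keep -> 0x56
vd[7] mask-off/keep -> 0xf0

vd[4] = 123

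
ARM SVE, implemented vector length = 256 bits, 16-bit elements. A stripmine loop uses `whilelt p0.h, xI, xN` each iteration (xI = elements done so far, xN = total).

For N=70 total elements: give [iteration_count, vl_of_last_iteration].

register lanes = 256/16 = 16
iterations = ceil(70/16) = 5; final-pass vl = 6

[iterations, last_vl] = [5, 6]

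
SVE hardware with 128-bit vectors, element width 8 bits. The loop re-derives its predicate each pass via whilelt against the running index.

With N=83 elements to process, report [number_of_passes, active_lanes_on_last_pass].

[iterations, last_vl] = [6, 3]

128-bit reg / 8-bit elem → 16 lanes
N=83: ⌈83/16⌉ = 6 iters; last vl = 83 − 5×16 = 3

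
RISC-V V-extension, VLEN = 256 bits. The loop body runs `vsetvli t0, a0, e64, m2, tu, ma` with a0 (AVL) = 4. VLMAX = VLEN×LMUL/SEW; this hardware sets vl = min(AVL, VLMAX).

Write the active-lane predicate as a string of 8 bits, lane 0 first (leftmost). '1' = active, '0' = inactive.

predicate = 11110000

VLMAX = (256 × 2) / 64 = 8 lanes
AVL=4 ≤ VLMAX=8, so vl = 4
bits (lane 0 leftmost): 11110000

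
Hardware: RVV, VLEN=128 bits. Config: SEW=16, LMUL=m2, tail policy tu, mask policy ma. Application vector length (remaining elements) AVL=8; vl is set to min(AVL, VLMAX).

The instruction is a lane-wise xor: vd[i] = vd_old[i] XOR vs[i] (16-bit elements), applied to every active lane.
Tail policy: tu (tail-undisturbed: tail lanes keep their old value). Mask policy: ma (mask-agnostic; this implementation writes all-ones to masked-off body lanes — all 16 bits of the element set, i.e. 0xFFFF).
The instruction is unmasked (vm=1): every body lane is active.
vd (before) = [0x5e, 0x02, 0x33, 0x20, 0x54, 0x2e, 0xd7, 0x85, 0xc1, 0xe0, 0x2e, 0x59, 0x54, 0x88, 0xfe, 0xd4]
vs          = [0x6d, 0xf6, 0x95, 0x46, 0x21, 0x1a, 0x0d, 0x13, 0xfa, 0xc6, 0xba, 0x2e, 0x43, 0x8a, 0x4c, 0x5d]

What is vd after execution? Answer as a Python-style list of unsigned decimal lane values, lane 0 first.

vd = [51, 244, 166, 102, 117, 52, 218, 150, 193, 224, 46, 89, 84, 136, 254, 212]

lanes per group: 128·2/16 = 16
vl = min(AVL, VLMAX) = min(8, 16) = 8
  i=0: xor(0x5e,0x6d) → 51
  i=1: xor(0x02,0xf6) → 244
  i=2: xor(0x33,0x95) → 166
  i=3: xor(0x20,0x46) → 102
  i=4: xor(0x54,0x21) → 117
  i=5: xor(0x2e,0x1a) → 52
  i=6: xor(0xd7,0x0d) → 218
  i=7: xor(0x85,0x13) → 150
  i=8: tail/keep → 193
  i=9: tail/keep → 224
  i=10: tail/keep → 46
  i=11: tail/keep → 89
  i=12: tail/keep → 84
  i=13: tail/keep → 136
  i=14: tail/keep → 254
  i=15: tail/keep → 212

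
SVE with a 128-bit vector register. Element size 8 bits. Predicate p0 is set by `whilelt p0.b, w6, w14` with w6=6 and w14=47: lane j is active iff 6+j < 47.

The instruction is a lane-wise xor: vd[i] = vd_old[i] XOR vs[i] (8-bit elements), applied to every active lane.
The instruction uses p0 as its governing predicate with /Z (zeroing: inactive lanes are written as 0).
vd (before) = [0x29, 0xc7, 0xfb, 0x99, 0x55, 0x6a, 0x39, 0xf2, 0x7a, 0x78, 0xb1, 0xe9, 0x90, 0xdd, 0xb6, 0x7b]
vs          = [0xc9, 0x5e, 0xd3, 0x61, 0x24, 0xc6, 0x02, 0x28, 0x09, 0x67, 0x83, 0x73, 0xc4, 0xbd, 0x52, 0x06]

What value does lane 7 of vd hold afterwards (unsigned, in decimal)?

lane count: 128 div 8 = 16
p0[j] = (6+j < 47); true for j=0..15 → 16 lanes set
[0] xor(0x29,0xc9) = 0xe0
[1] xor(0xc7,0x5e) = 0x99
[2] xor(0xfb,0xd3) = 0x28
[3] xor(0x99,0x61) = 0xf8
[4] xor(0x55,0x24) = 0x71
[5] xor(0x6a,0xc6) = 0xac
[6] xor(0x39,0x02) = 0x3b
[7] xor(0xf2,0x28) = 0xda
[8] xor(0x7a,0x09) = 0x73
[9] xor(0x78,0x67) = 0x1f
[10] xor(0xb1,0x83) = 0x32
[11] xor(0xe9,0x73) = 0x9a
[12] xor(0x90,0xc4) = 0x54
[13] xor(0xdd,0xbd) = 0x60
[14] xor(0xb6,0x52) = 0xe4
[15] xor(0x7b,0x06) = 0x7d

vd[7] = 218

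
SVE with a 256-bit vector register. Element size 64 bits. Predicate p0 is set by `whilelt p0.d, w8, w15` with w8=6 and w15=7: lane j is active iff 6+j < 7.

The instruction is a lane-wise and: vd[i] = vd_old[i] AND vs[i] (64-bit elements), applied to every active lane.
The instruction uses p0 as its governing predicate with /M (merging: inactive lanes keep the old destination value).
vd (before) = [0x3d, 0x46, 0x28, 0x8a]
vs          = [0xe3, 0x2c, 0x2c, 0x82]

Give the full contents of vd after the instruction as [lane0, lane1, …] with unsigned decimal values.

vd = [33, 70, 40, 138]

256-bit reg / 64-bit elem → 4 lanes
whilelt: lane j active iff 6+j < 7 → j < 1 → 1 active
lane  0: and(0x3d,0xe3) ⇒ 0x21
lane  1: tail/keep ⇒ 0x46
lane  2: tail/keep ⇒ 0x28
lane  3: tail/keep ⇒ 0x8a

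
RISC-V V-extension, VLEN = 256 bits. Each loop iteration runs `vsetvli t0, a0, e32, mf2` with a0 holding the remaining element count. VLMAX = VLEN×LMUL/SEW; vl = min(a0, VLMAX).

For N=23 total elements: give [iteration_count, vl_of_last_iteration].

[iterations, last_vl] = [6, 3]

VLMAX = VLEN×LMUL/SEW = 256×1/2/32 = 4
iterations = ceil(23/4) = 6; final-pass vl = 3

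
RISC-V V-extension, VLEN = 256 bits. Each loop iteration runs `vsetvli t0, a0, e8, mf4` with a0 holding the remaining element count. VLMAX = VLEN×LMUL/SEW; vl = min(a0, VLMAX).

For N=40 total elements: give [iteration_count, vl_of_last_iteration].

lanes per group: 256·1/4/8 = 8
40 elements at 8/iter → 5 passes, remainder 8 on the last

[iterations, last_vl] = [5, 8]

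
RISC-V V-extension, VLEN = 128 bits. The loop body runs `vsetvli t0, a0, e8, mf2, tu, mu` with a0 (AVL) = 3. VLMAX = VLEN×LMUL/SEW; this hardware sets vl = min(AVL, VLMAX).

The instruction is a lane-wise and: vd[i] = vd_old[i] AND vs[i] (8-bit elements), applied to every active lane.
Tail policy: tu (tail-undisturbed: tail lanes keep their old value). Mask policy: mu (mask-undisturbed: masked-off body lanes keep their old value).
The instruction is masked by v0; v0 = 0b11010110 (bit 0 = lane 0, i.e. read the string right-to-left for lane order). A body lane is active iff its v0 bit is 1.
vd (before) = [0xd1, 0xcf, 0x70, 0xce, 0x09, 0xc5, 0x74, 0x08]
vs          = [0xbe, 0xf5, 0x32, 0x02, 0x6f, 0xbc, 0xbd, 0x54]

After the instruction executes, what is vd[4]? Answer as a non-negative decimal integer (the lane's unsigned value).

VLMAX = VLEN×LMUL/SEW = 128×1/2/8 = 8
vl ← min(3, 8) = 3
  i=0: mask-off/keep → 209
  i=1: and(0xcf,0xf5) → 197
  i=2: and(0x70,0x32) → 48
  i=3: tail/keep → 206
  i=4: tail/keep → 9
  i=5: tail/keep → 197
  i=6: tail/keep → 116
  i=7: tail/keep → 8

vd[4] = 9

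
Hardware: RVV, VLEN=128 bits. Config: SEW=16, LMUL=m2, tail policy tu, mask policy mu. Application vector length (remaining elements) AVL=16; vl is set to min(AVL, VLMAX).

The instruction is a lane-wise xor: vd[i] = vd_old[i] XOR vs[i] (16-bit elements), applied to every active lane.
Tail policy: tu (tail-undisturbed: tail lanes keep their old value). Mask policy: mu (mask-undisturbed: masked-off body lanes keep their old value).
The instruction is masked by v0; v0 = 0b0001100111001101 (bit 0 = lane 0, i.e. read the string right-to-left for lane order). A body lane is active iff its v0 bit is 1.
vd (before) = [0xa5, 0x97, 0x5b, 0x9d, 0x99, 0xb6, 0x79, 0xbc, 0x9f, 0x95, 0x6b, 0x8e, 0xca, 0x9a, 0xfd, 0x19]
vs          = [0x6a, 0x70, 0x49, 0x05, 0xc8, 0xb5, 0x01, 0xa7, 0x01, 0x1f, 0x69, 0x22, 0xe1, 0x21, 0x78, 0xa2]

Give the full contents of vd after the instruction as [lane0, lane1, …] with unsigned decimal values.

lanes per group: 128·2/16 = 16
vl = min(AVL, VLMAX) = min(16, 16) = 16
  i=0: xor(0xa5,0x6a) → 207
  i=1: mask-off/keep → 151
  i=2: xor(0x5b,0x49) → 18
  i=3: xor(0x9d,0x05) → 152
  i=4: mask-off/keep → 153
  i=5: mask-off/keep → 182
  i=6: xor(0x79,0x01) → 120
  i=7: xor(0xbc,0xa7) → 27
  i=8: xor(0x9f,0x01) → 158
  i=9: mask-off/keep → 149
  i=10: mask-off/keep → 107
  i=11: xor(0x8e,0x22) → 172
  i=12: xor(0xca,0xe1) → 43
  i=13: mask-off/keep → 154
  i=14: mask-off/keep → 253
  i=15: mask-off/keep → 25

vd = [207, 151, 18, 152, 153, 182, 120, 27, 158, 149, 107, 172, 43, 154, 253, 25]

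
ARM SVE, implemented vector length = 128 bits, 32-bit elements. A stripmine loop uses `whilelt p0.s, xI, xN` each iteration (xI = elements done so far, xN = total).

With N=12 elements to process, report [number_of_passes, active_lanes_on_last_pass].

[iterations, last_vl] = [3, 4]

register lanes = 128/32 = 4
N=12: ⌈12/4⌉ = 3 iters; last vl = 12 − 2×4 = 4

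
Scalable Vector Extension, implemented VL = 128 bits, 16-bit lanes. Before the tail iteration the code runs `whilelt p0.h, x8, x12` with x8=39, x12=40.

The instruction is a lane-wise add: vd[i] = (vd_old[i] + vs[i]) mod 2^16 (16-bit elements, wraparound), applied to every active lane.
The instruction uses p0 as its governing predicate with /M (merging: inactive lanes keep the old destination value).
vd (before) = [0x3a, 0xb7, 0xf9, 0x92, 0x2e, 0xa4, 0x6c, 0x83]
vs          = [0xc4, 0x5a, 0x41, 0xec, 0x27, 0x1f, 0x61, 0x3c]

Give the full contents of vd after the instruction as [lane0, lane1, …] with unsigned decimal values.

128-bit reg / 16-bit elem → 8 lanes
active while 39+j < 40, i.e. j ∈ [0,1) capped at 8 ⇒ 1
[0] add(0x3a,0xc4) = 0xfe
[1] tail/keep = 0xb7
[2] tail/keep = 0xf9
[3] tail/keep = 0x92
[4] tail/keep = 0x2e
[5] tail/keep = 0xa4
[6] tail/keep = 0x6c
[7] tail/keep = 0x83

vd = [254, 183, 249, 146, 46, 164, 108, 131]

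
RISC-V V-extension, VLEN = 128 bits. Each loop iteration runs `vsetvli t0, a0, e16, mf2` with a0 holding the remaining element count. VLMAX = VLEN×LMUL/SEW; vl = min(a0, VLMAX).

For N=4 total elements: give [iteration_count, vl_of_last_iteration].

[iterations, last_vl] = [1, 4]

VLMAX = (128 × 1/2) / 16 = 4 lanes
N=4: ⌈4/4⌉ = 1 iters; last vl = 4 − 0×4 = 4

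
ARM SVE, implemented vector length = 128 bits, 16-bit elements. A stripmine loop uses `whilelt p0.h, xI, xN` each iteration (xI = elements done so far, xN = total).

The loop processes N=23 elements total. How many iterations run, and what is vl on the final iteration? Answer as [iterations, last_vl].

lane count: 128 div 16 = 8
23 elements at 8/iter → 3 passes, remainder 7 on the last

[iterations, last_vl] = [3, 7]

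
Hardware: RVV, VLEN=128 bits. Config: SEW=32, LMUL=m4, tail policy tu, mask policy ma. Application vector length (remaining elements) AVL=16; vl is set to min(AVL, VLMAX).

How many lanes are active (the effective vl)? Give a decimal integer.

vl = 16

lanes per group: 128·4/32 = 16
vl = min(AVL, VLMAX) = min(16, 16) = 16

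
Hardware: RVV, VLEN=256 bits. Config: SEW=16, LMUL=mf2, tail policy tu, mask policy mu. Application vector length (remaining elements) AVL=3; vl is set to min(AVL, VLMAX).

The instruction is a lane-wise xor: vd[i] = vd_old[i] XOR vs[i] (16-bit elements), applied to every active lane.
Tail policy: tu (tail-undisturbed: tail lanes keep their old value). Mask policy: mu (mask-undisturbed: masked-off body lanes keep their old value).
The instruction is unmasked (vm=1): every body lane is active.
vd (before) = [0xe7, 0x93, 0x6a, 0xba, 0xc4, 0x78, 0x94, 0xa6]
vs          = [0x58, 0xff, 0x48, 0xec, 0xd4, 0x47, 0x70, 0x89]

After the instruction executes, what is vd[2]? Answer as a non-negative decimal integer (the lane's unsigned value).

vd[2] = 34

lanes per group: 256·1/2/16 = 8
vl ← min(3, 8) = 3
lane  0: xor(0xe7,0x58) ⇒ 0xbf
lane  1: xor(0x93,0xff) ⇒ 0x6c
lane  2: xor(0x6a,0x48) ⇒ 0x22
lane  3: tail/keep ⇒ 0xba
lane  4: tail/keep ⇒ 0xc4
lane  5: tail/keep ⇒ 0x78
lane  6: tail/keep ⇒ 0x94
lane  7: tail/keep ⇒ 0xa6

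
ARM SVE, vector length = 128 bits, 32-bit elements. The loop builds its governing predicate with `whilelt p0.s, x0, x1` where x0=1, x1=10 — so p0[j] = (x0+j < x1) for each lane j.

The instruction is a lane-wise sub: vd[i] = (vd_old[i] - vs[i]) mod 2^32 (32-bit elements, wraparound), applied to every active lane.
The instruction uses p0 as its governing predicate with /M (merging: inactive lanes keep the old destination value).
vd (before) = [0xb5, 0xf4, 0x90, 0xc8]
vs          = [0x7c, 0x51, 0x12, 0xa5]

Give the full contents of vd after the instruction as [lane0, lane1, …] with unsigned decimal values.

vd = [57, 163, 126, 35]

128-bit reg / 32-bit elem → 4 lanes
p0[j] = (1+j < 10); true for j=0..3 → 4 lanes set
lane  0: sub(0xb5,0x7c) ⇒ 0x39
lane  1: sub(0xf4,0x51) ⇒ 0xa3
lane  2: sub(0x90,0x12) ⇒ 0x7e
lane  3: sub(0xc8,0xa5) ⇒ 0x23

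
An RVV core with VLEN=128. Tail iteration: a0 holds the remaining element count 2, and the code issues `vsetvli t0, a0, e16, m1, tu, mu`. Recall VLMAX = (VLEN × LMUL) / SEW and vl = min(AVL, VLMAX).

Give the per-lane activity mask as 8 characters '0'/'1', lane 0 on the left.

VLMAX = VLEN×LMUL/SEW = 128×1/16 = 8
AVL=2 ≤ VLMAX=8, so vl = 2
bits (lane 0 leftmost): 11000000

predicate = 11000000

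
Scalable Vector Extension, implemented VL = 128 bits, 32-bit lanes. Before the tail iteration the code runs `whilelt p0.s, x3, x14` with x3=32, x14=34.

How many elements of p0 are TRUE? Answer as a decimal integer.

vl = 2

128-bit reg / 32-bit elem → 4 lanes
active while 32+j < 34, i.e. j ∈ [0,2) capped at 4 ⇒ 2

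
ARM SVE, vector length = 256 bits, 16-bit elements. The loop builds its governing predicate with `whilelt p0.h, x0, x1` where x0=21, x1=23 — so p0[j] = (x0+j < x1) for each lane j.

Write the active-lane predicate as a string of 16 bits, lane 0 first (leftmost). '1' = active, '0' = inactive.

predicate = 1100000000000000

256-bit reg / 16-bit elem → 16 lanes
p0[j] = (21+j < 23); true for j=0..1 → 2 lanes set
bits (lane 0 leftmost): 1100000000000000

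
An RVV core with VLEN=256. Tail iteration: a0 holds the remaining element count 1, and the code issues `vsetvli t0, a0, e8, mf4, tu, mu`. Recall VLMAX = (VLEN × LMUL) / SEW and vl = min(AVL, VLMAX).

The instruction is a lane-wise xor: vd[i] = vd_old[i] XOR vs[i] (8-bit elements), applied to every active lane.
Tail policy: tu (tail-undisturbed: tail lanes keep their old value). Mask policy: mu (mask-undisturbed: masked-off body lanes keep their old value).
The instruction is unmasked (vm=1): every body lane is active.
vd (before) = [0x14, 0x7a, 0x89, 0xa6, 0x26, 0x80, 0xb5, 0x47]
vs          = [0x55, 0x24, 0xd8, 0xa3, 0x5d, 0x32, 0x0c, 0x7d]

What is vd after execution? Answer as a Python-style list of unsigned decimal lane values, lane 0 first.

lanes per group: 256·1/4/8 = 8
AVL=1 ≤ VLMAX=8, so vl = 1
  i=0: xor(0x14,0x55) → 65
  i=1: tail/keep → 122
  i=2: tail/keep → 137
  i=3: tail/keep → 166
  i=4: tail/keep → 38
  i=5: tail/keep → 128
  i=6: tail/keep → 181
  i=7: tail/keep → 71

vd = [65, 122, 137, 166, 38, 128, 181, 71]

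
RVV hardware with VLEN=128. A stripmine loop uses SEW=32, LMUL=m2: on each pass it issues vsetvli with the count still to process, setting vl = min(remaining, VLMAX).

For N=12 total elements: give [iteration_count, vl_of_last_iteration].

VLMAX = (128 × 2) / 32 = 8 lanes
12 elements at 8/iter → 2 passes, remainder 4 on the last

[iterations, last_vl] = [2, 4]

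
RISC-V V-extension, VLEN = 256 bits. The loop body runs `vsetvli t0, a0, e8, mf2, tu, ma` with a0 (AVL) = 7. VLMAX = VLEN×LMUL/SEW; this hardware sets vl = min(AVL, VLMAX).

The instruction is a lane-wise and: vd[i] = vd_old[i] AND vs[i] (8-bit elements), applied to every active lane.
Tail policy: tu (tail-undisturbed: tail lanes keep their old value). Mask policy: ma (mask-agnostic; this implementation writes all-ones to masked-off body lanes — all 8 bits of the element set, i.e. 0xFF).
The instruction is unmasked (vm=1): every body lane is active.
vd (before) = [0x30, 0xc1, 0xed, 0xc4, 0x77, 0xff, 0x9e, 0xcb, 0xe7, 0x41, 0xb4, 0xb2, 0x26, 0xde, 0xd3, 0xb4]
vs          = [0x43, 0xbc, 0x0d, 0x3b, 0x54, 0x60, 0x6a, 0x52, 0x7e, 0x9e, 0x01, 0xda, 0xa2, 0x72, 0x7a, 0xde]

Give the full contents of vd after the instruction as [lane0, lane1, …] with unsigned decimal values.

VLMAX = VLEN×LMUL/SEW = 256×1/2/8 = 16
vl ← min(7, 16) = 7
  i=0: and(0x30,0x43) → 0
  i=1: and(0xc1,0xbc) → 128
  i=2: and(0xed,0x0d) → 13
  i=3: and(0xc4,0x3b) → 0
  i=4: and(0x77,0x54) → 84
  i=5: and(0xff,0x60) → 96
  i=6: and(0x9e,0x6a) → 10
  i=7: tail/keep → 203
  i=8: tail/keep → 231
  i=9: tail/keep → 65
  i=10: tail/keep → 180
  i=11: tail/keep → 178
  i=12: tail/keep → 38
  i=13: tail/keep → 222
  i=14: tail/keep → 211
  i=15: tail/keep → 180

vd = [0, 128, 13, 0, 84, 96, 10, 203, 231, 65, 180, 178, 38, 222, 211, 180]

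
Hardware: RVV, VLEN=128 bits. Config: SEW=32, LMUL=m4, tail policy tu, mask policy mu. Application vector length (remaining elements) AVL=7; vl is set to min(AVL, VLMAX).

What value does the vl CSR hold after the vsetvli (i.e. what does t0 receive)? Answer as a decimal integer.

vl = 7

lanes per group: 128·4/32 = 16
vl ← min(7, 16) = 7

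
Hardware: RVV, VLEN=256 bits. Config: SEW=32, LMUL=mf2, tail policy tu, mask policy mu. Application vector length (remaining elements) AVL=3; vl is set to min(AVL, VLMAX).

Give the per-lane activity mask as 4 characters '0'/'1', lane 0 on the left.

VLMAX = VLEN×LMUL/SEW = 256×1/2/32 = 4
vl ← min(3, 4) = 3
bits (lane 0 leftmost): 1110

predicate = 1110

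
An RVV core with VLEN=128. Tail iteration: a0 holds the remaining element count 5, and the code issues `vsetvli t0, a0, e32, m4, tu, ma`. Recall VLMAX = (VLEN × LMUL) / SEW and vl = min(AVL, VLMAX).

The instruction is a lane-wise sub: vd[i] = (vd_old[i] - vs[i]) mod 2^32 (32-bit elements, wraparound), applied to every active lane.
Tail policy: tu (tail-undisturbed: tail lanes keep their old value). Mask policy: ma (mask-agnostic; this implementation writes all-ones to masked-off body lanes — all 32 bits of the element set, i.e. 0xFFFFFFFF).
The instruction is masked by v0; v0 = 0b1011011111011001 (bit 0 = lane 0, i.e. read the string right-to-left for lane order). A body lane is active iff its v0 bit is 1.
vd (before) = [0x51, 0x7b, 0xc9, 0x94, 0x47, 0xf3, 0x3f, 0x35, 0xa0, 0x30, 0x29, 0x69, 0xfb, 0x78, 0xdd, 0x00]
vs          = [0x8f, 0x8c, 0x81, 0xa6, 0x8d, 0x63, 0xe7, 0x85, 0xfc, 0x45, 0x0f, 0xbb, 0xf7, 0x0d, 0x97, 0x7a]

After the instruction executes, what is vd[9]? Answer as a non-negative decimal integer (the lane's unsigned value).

vd[9] = 48

VLMAX = (128 × 4) / 32 = 16 lanes
vl = min(AVL, VLMAX) = min(5, 16) = 5
lane  0: sub(0x51,0x8f) ⇒ 0xffffffc2
lane  1: mask-off/ones ⇒ 0xffffffff
lane  2: mask-off/ones ⇒ 0xffffffff
lane  3: sub(0x94,0xa6) ⇒ 0xffffffee
lane  4: sub(0x47,0x8d) ⇒ 0xffffffba
lane  5: tail/keep ⇒ 0xf3
lane  6: tail/keep ⇒ 0x3f
lane  7: tail/keep ⇒ 0x35
lane  8: tail/keep ⇒ 0xa0
lane  9: tail/keep ⇒ 0x30
lane 10: tail/keep ⇒ 0x29
lane 11: tail/keep ⇒ 0x69
lane 12: tail/keep ⇒ 0xfb
lane 13: tail/keep ⇒ 0x78
lane 14: tail/keep ⇒ 0xdd
lane 15: tail/keep ⇒ 0x00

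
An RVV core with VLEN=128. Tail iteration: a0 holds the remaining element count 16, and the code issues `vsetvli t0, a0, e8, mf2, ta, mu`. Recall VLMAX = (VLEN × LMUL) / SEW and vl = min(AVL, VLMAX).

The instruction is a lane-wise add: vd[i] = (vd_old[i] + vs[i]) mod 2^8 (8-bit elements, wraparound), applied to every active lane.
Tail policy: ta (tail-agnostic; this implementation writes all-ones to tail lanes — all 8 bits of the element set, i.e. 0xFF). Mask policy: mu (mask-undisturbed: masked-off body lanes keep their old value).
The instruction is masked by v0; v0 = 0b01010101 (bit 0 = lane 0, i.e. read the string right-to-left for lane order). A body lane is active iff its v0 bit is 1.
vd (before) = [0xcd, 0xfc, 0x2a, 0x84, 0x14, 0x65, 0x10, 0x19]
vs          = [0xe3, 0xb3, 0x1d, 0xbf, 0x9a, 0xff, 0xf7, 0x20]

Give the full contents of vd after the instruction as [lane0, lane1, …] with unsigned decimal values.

VLMAX = VLEN×LMUL/SEW = 128×1/2/8 = 8
vl = min(AVL, VLMAX) = min(16, 8) = 8
[0] add(0xcd,0xe3) = 0xb0
[1] mask-off/keep = 0xfc
[2] add(0x2a,0x1d) = 0x47
[3] mask-off/keep = 0x84
[4] add(0x14,0x9a) = 0xae
[5] mask-off/keep = 0x65
[6] add(0x10,0xf7) = 0x07
[7] mask-off/keep = 0x19

vd = [176, 252, 71, 132, 174, 101, 7, 25]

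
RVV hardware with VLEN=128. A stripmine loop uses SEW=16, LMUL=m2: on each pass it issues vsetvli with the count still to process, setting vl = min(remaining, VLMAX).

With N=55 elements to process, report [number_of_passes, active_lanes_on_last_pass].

lanes per group: 128·2/16 = 16
N=55: ⌈55/16⌉ = 4 iters; last vl = 55 − 3×16 = 7

[iterations, last_vl] = [4, 7]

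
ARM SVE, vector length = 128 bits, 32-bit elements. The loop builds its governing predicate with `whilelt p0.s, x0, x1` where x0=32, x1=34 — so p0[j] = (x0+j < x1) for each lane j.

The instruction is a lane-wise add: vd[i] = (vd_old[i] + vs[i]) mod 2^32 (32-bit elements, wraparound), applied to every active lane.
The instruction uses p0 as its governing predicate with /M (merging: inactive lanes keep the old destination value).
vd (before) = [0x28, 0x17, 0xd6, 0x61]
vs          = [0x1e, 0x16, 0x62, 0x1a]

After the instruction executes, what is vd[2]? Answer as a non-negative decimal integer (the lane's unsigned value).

vd[2] = 214

lane count: 128 div 32 = 4
whilelt: lane j active iff 32+j < 34 → j < 2 → 2 active
  i=0: add(0x28,0x1e) → 70
  i=1: add(0x17,0x16) → 45
  i=2: tail/keep → 214
  i=3: tail/keep → 97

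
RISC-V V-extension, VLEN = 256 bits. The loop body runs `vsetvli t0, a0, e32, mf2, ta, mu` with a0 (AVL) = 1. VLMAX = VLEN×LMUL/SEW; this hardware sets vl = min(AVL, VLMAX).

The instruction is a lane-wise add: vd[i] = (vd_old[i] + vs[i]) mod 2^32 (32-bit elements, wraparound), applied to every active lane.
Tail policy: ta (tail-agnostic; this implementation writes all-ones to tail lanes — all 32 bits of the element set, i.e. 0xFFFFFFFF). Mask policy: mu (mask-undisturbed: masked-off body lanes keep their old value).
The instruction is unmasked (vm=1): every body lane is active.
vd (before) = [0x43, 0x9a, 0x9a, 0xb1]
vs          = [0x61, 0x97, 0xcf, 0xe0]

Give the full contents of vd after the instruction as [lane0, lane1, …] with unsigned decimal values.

lanes per group: 256·1/2/32 = 4
vl ← min(1, 4) = 1
[0] add(0x43,0x61) = 0xa4
[1] tail/ones = 0xffffffff
[2] tail/ones = 0xffffffff
[3] tail/ones = 0xffffffff

vd = [164, 4294967295, 4294967295, 4294967295]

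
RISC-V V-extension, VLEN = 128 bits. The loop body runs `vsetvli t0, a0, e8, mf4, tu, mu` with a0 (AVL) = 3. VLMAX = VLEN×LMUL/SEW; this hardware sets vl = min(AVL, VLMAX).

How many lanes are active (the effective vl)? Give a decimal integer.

vl = 3

VLMAX = (128 × 1/4) / 8 = 4 lanes
AVL=3 ≤ VLMAX=4, so vl = 3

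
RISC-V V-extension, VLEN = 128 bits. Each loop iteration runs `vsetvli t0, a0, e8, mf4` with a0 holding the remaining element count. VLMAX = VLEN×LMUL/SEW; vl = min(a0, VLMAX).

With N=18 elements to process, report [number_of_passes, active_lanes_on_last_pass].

[iterations, last_vl] = [5, 2]

VLMAX = (128 × 1/4) / 8 = 4 lanes
N=18: ⌈18/4⌉ = 5 iters; last vl = 18 − 4×4 = 2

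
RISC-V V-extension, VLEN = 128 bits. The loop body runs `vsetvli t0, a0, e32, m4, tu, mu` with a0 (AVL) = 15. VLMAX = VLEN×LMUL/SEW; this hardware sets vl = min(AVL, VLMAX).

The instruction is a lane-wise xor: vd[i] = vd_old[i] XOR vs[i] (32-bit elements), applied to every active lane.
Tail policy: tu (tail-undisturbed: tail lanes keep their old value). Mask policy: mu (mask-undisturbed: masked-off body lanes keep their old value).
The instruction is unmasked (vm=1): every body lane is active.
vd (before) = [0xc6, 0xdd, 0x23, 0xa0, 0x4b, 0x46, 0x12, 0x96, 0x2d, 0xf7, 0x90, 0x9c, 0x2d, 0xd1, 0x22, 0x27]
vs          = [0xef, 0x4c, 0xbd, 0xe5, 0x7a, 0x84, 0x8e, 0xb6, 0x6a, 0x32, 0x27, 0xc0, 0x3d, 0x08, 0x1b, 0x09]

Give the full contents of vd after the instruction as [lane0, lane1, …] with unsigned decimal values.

vd = [41, 145, 158, 69, 49, 194, 156, 32, 71, 197, 183, 92, 16, 217, 57, 39]

VLMAX = (128 × 4) / 32 = 16 lanes
AVL=15 ≤ VLMAX=16, so vl = 15
lane  0: xor(0xc6,0xef) ⇒ 0x29
lane  1: xor(0xdd,0x4c) ⇒ 0x91
lane  2: xor(0x23,0xbd) ⇒ 0x9e
lane  3: xor(0xa0,0xe5) ⇒ 0x45
lane  4: xor(0x4b,0x7a) ⇒ 0x31
lane  5: xor(0x46,0x84) ⇒ 0xc2
lane  6: xor(0x12,0x8e) ⇒ 0x9c
lane  7: xor(0x96,0xb6) ⇒ 0x20
lane  8: xor(0x2d,0x6a) ⇒ 0x47
lane  9: xor(0xf7,0x32) ⇒ 0xc5
lane 10: xor(0x90,0x27) ⇒ 0xb7
lane 11: xor(0x9c,0xc0) ⇒ 0x5c
lane 12: xor(0x2d,0x3d) ⇒ 0x10
lane 13: xor(0xd1,0x08) ⇒ 0xd9
lane 14: xor(0x22,0x1b) ⇒ 0x39
lane 15: tail/keep ⇒ 0x27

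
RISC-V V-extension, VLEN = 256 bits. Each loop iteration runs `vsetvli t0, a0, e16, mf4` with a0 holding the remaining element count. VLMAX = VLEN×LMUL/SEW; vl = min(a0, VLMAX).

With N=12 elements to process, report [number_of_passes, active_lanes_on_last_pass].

VLMAX = VLEN×LMUL/SEW = 256×1/4/16 = 4
iterations = ceil(12/4) = 3; final-pass vl = 4

[iterations, last_vl] = [3, 4]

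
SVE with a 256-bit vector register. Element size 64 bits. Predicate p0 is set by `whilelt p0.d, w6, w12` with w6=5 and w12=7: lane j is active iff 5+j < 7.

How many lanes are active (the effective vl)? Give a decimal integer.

register lanes = 256/64 = 4
whilelt: lane j active iff 5+j < 7 → j < 2 → 2 active

vl = 2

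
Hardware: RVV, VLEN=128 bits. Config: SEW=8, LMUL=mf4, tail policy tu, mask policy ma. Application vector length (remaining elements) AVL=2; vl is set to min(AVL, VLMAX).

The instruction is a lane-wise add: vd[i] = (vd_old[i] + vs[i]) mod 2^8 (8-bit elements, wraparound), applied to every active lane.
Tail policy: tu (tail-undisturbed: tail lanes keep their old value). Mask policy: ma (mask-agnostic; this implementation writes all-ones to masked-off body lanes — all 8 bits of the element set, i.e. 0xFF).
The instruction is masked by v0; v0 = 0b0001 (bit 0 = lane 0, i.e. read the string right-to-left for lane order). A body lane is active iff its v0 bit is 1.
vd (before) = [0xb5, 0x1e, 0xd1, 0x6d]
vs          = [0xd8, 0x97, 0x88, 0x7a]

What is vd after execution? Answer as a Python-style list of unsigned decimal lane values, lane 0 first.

VLMAX = VLEN×LMUL/SEW = 128×1/4/8 = 4
AVL=2 ≤ VLMAX=4, so vl = 2
  i=0: add(0xb5,0xd8) → 141
  i=1: mask-off/ones → 255
  i=2: tail/keep → 209
  i=3: tail/keep → 109

vd = [141, 255, 209, 109]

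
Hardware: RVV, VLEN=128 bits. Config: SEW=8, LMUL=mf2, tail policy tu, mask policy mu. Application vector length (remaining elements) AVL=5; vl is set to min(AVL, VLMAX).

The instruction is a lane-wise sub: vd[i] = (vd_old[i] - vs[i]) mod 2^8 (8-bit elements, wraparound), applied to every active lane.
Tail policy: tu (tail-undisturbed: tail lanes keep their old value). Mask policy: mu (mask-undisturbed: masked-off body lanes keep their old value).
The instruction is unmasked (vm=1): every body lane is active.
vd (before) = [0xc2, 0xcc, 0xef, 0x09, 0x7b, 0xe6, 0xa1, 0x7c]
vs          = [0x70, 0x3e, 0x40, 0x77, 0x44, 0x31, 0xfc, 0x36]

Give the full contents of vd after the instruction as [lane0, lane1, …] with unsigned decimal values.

vd = [82, 142, 175, 146, 55, 230, 161, 124]

VLMAX = (128 × 1/2) / 8 = 8 lanes
vl ← min(5, 8) = 5
lane  0: sub(0xc2,0x70) ⇒ 0x52
lane  1: sub(0xcc,0x3e) ⇒ 0x8e
lane  2: sub(0xef,0x40) ⇒ 0xaf
lane  3: sub(0x09,0x77) ⇒ 0x92
lane  4: sub(0x7b,0x44) ⇒ 0x37
lane  5: tail/keep ⇒ 0xe6
lane  6: tail/keep ⇒ 0xa1
lane  7: tail/keep ⇒ 0x7c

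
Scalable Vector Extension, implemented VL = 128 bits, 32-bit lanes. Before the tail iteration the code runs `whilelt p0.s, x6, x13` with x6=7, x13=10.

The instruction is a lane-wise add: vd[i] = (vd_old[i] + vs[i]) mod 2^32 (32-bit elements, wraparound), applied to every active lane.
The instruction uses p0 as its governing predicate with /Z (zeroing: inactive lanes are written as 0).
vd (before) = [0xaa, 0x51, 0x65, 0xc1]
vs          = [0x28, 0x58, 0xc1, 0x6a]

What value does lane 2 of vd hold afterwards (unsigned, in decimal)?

lane count: 128 div 32 = 4
p0[j] = (7+j < 10); true for j=0..2 → 3 lanes set
  i=0: add(0xaa,0x28) → 210
  i=1: add(0x51,0x58) → 169
  i=2: add(0x65,0xc1) → 294
  i=3: tail/zero → 0

vd[2] = 294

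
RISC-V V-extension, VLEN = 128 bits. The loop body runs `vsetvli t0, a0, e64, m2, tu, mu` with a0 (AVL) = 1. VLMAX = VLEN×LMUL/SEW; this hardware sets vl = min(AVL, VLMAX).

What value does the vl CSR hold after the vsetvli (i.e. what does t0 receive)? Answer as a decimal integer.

vl = 1

VLMAX = VLEN×LMUL/SEW = 128×2/64 = 4
vl ← min(1, 4) = 1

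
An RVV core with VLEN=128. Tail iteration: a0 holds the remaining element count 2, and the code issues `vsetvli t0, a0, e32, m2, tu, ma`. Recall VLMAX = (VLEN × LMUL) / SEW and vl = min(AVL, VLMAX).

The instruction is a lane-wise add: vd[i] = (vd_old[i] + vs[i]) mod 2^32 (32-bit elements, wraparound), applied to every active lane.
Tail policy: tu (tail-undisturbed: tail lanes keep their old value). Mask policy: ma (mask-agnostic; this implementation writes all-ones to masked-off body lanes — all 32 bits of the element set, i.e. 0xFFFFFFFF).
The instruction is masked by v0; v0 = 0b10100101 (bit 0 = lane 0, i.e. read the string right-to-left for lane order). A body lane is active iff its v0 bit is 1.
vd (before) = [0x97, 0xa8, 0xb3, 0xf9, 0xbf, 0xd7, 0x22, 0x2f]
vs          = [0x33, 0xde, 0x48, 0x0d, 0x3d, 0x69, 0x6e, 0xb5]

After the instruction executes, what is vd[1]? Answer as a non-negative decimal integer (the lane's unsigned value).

vd[1] = 4294967295

VLMAX = (128 × 2) / 32 = 8 lanes
vl = min(AVL, VLMAX) = min(2, 8) = 2
vd[0] add(0x97,0x33) -> 0xca
vd[1] mask-off/ones -> 0xffffffff
vd[2] tail/keep -> 0xb3
vd[3] tail/keep -> 0xf9
vd[4] tail/keep -> 0xbf
vd[5] tail/keep -> 0xd7
vd[6] tail/keep -> 0x22
vd[7] tail/keep -> 0x2f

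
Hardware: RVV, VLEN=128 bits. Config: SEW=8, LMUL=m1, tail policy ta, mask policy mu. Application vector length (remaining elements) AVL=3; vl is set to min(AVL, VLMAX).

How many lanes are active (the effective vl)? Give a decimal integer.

lanes per group: 128·1/8 = 16
vl ← min(3, 16) = 3

vl = 3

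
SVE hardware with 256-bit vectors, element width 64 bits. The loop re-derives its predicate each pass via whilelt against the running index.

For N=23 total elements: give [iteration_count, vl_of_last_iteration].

[iterations, last_vl] = [6, 3]

register lanes = 256/64 = 4
23 elements at 4/iter → 6 passes, remainder 3 on the last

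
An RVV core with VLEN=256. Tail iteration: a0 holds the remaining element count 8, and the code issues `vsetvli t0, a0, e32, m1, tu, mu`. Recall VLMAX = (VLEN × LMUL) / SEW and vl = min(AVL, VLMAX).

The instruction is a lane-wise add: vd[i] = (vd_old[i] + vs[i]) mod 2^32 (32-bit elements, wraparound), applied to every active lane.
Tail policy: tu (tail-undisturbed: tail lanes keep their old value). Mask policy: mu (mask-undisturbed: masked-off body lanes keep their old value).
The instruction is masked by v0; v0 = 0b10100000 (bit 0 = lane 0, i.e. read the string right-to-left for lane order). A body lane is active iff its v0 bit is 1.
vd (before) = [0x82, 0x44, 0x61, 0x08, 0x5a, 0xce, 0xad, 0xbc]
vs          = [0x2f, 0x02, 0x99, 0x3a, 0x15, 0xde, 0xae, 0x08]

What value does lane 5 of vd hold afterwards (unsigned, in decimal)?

VLMAX = VLEN×LMUL/SEW = 256×1/32 = 8
vl ← min(8, 8) = 8
vd[0] mask-off/keep -> 0x82
vd[1] mask-off/keep -> 0x44
vd[2] mask-off/keep -> 0x61
vd[3] mask-off/keep -> 0x08
vd[4] mask-off/keep -> 0x5a
vd[5] add(0xce,0xde) -> 0x1ac
vd[6] mask-off/keep -> 0xad
vd[7] add(0xbc,0x08) -> 0xc4

vd[5] = 428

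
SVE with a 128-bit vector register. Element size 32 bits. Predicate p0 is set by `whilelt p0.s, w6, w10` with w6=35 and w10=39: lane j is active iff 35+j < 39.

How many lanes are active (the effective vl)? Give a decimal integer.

register lanes = 128/32 = 4
p0[j] = (35+j < 39); true for j=0..3 → 4 lanes set

vl = 4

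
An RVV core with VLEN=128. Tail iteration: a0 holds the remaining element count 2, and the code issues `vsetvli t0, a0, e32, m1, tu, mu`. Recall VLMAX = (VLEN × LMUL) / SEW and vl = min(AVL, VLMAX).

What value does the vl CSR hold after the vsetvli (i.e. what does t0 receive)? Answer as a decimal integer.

vl = 2

lanes per group: 128·1/32 = 4
vl = min(AVL, VLMAX) = min(2, 4) = 2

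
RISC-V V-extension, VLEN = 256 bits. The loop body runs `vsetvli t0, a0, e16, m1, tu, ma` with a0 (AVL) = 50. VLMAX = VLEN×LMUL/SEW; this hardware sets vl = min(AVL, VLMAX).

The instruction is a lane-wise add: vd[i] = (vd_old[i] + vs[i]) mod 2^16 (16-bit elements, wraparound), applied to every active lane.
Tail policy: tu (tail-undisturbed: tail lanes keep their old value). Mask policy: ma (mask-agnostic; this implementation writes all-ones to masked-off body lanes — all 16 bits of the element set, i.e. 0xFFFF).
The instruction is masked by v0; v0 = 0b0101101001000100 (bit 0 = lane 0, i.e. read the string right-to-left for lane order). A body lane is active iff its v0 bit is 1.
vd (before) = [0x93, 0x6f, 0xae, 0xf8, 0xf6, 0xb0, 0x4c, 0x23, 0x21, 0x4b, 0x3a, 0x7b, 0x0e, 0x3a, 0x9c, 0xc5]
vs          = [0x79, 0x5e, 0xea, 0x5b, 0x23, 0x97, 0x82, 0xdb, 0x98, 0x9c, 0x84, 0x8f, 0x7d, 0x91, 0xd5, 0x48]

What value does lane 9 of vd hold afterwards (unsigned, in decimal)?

lanes per group: 256·1/16 = 16
AVL=50 > VLMAX=16, so vl = 16
vd[0] mask-off/ones -> 0xffff
vd[1] mask-off/ones -> 0xffff
vd[2] add(0xae,0xea) -> 0x198
vd[3] mask-off/ones -> 0xffff
vd[4] mask-off/ones -> 0xffff
vd[5] mask-off/ones -> 0xffff
vd[6] add(0x4c,0x82) -> 0xce
vd[7] mask-off/ones -> 0xffff
vd[8] mask-off/ones -> 0xffff
vd[9] add(0x4b,0x9c) -> 0xe7
vd[10] mask-off/ones -> 0xffff
vd[11] add(0x7b,0x8f) -> 0x10a
vd[12] add(0x0e,0x7d) -> 0x8b
vd[13] mask-off/ones -> 0xffff
vd[14] add(0x9c,0xd5) -> 0x171
vd[15] mask-off/ones -> 0xffff

vd[9] = 231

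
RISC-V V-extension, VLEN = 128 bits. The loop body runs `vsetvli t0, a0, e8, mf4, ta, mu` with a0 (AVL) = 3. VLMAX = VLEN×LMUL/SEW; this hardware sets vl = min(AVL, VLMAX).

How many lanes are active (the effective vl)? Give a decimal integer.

vl = 3

VLMAX = (128 × 1/4) / 8 = 4 lanes
AVL=3 ≤ VLMAX=4, so vl = 3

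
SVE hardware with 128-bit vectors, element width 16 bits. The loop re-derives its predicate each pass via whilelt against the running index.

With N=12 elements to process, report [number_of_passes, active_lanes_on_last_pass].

[iterations, last_vl] = [2, 4]

register lanes = 128/16 = 8
iterations = ceil(12/8) = 2; final-pass vl = 4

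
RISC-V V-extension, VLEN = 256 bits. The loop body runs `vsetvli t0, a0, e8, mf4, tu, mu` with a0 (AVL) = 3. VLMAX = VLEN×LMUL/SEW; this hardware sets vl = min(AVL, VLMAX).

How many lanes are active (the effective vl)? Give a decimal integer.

vl = 3

lanes per group: 256·1/4/8 = 8
AVL=3 ≤ VLMAX=8, so vl = 3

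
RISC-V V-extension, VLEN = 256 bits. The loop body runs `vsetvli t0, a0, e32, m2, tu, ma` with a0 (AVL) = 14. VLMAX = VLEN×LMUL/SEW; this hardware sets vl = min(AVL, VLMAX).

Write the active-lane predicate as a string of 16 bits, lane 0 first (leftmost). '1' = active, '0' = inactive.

lanes per group: 256·2/32 = 16
AVL=14 ≤ VLMAX=16, so vl = 14
bits (lane 0 leftmost): 1111111111111100

predicate = 1111111111111100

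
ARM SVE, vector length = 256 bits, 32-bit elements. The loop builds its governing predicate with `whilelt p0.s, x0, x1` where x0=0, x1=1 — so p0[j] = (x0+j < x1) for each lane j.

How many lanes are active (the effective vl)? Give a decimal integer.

lane count: 256 div 32 = 8
whilelt: lane j active iff 0+j < 1 → j < 1 → 1 active

vl = 1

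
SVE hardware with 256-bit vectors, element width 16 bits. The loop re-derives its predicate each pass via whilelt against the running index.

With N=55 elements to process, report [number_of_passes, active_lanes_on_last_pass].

256-bit reg / 16-bit elem → 16 lanes
iterations = ceil(55/16) = 4; final-pass vl = 7

[iterations, last_vl] = [4, 7]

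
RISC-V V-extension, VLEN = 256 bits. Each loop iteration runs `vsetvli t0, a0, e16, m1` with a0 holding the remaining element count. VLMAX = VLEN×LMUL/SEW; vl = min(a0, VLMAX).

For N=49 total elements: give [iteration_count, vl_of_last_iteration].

VLMAX = VLEN×LMUL/SEW = 256×1/16 = 16
N=49: ⌈49/16⌉ = 4 iters; last vl = 49 − 3×16 = 1

[iterations, last_vl] = [4, 1]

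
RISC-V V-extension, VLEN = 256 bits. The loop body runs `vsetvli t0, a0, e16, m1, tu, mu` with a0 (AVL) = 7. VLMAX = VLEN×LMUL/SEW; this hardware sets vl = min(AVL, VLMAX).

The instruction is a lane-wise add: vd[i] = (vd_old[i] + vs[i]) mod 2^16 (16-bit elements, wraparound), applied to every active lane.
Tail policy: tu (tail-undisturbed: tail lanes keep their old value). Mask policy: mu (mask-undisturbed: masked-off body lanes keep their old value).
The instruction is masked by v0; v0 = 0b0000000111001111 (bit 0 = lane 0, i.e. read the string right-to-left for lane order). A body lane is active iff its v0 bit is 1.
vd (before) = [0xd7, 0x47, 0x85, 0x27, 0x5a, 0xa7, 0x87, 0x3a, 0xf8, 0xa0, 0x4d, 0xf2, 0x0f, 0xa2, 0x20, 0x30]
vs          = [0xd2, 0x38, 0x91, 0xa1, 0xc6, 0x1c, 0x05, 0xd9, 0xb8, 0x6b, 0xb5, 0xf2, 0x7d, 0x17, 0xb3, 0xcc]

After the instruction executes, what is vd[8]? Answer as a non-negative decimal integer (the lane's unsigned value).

vd[8] = 248

VLMAX = VLEN×LMUL/SEW = 256×1/16 = 16
vl = min(AVL, VLMAX) = min(7, 16) = 7
vd[0] add(0xd7,0xd2) -> 0x1a9
vd[1] add(0x47,0x38) -> 0x7f
vd[2] add(0x85,0x91) -> 0x116
vd[3] add(0x27,0xa1) -> 0xc8
vd[4] mask-off/keep -> 0x5a
vd[5] mask-off/keep -> 0xa7
vd[6] add(0x87,0x05) -> 0x8c
vd[7] tail/keep -> 0x3a
vd[8] tail/keep -> 0xf8
vd[9] tail/keep -> 0xa0
vd[10] tail/keep -> 0x4d
vd[11] tail/keep -> 0xf2
vd[12] tail/keep -> 0x0f
vd[13] tail/keep -> 0xa2
vd[14] tail/keep -> 0x20
vd[15] tail/keep -> 0x30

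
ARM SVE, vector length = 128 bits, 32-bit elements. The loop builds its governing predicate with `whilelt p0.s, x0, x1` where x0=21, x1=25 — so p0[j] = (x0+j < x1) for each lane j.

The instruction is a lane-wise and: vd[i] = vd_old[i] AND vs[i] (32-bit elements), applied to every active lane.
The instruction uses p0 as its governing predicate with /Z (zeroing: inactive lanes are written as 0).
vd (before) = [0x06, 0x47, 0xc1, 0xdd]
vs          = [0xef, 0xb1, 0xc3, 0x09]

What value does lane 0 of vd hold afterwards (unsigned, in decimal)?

vd[0] = 6

lane count: 128 div 32 = 4
p0[j] = (21+j < 25); true for j=0..3 → 4 lanes set
[0] and(0x06,0xef) = 0x06
[1] and(0x47,0xb1) = 0x01
[2] and(0xc1,0xc3) = 0xc1
[3] and(0xdd,0x09) = 0x09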